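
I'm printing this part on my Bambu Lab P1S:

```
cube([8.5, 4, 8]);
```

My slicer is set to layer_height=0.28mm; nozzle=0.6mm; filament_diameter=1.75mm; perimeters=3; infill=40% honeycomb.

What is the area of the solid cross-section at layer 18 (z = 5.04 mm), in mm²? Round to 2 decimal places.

34.00 mm²

At z = 5.04 mm: the cube (footprint 8.5×4) is included at this height (area 34.00 mm²). Overall, the cross-section is a single solid region. Net area = 34.00 mm².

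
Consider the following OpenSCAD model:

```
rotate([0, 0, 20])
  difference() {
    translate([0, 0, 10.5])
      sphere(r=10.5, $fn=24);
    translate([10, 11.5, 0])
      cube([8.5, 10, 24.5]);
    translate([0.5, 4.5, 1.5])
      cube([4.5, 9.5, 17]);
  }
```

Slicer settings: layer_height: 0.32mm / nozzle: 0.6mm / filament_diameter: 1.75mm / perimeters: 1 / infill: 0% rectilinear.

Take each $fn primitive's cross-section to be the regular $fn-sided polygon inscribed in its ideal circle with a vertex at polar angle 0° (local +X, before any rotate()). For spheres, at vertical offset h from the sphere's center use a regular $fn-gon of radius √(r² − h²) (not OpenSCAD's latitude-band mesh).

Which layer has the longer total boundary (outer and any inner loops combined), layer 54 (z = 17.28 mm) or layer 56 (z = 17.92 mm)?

layer 54 (z = 17.28 mm)

Layer 54 (z = 17.28): the r=10.5 sphere slices to a regular 24-gon of circumradius 8.018 (√(r²−h²) with h=6.78 from center) (perimeter = 2·24·8.018·sin(180°/24) = 50.23 mm); the 8.5×10 cube at (10, 11.5) contributes its full rectangle (perimeter 37.00 mm); the cube at (0.5, 4.5) (footprint 4.5×9.5) is included at this height (perimeter 28.00 mm); After the difference (first − rest): starting from the r=10.5 sphere, the 8.5×10 cube at (10, 11.5) misses the remaining region (no effect); the 4.5×9.5 cube at (0.5, 4.5) partially overlaps it — only the 12.82 mm² overlap (of its 42.75 mm²) is removed, clipping the outline — boundary = 54.94 mm; (rotated 20° about Z; rotation is an isometry so areas/perimeters/island counts are preserved). So its perimeter = 54.94 mm. Layer 56 (z = 17.92): the r=10.5 sphere contributes a regular 24-gon of circumradius √(10.5²−7.42²) = 7.429 (perimeter = 2·24·7.429·sin(180°/24) = 46.55 mm); the cube at (10, 11.5) (footprint 8.5×10) is included at this height (perimeter 37.00 mm); the cube at (0.5, 4.5) (footprint 4.5×9.5) is included at this height (perimeter 28.00 mm); Subtracting the remaining from the first: starting from the r=10.5 sphere, the 8.5×10 cube at (10, 11.5) misses the remaining region (no effect); the 4.5×9.5 cube at (0.5, 4.5) partially overlaps it — only the 9.92 mm² overlap (of its 42.75 mm²) is removed, clipping the outline — boundary = 49.86 mm; (rotated 20° about Z; rotation is an isometry so areas/perimeters/island counts are preserved). So its perimeter = 49.86 mm. Layer 54 is larger (54.94 vs 49.86 mm).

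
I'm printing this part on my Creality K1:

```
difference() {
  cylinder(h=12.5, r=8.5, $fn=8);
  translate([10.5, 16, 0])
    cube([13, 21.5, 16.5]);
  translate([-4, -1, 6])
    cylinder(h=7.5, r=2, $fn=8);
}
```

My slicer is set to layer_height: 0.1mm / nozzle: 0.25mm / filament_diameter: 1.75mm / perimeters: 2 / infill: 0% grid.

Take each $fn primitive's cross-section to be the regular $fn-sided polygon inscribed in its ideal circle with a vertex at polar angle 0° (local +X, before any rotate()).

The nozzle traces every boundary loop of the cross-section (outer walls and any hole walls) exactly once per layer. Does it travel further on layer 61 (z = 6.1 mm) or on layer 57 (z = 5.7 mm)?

Layer 61 (z = 6.1): the cylinder: section is a regular 8-gon, circumradius r=8.5 (perimeter = 2·8·8.500·sin(180°/8) = 52.04 mm); the 13×21.5 cube at (10.5, 16) contributes its full rectangle (perimeter 69.00 mm); the cylinder at (-4, -1): section is a regular 8-gon, circumradius r=2 (perimeter = 2·8·2.000·sin(180°/8) = 12.25 mm); Subtracting the remaining from the first: starting from the r=8.5 cylinder, the 13×21.5 cube at (10.5, 16) misses the remaining region (no effect); the r=2 cylinder at (-4, -1) lies wholly inside it (removes its full 11.31 mm² and its 12.25 mm outline becomes a hole wall) — boundary (outer + 1 inner loop) = 64.29 mm. So its perimeter = 64.29 mm. Layer 57 (z = 5.7): the r=8.5 cylinder contributes a regular 8-gon of circumradius 8.5 (perimeter = 2·8·8.500·sin(180°/8) = 52.04 mm); the cube at (10.5, 16) (footprint 13×21.5) is included at this height (perimeter 69.00 mm); the cylinder at (-4, -1) is absent (z outside [6, 13.5]); After the difference (first − rest): starting from the r=8.5 cylinder, the 13×21.5 cube at (10.5, 16) misses the remaining region (no effect) — boundary = 52.04 mm. So its perimeter = 52.04 mm. Layer 61 is larger (64.29 vs 52.04 mm).

layer 61 (z = 6.1 mm)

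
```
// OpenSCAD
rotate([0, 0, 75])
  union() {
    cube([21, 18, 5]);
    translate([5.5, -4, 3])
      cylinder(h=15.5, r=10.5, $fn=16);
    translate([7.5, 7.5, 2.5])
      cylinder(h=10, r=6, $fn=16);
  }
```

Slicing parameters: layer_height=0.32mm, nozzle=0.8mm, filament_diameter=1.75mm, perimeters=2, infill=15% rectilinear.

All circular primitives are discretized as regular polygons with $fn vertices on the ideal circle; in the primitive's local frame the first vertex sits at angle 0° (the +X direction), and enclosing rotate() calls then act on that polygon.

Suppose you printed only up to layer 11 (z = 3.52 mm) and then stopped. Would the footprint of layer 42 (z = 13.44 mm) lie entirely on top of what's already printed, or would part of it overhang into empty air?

entirely on top

Compare the two slices. At z = 3.52: the 21×18 cube contributes its full rectangle (area 378.00 mm²); the r=10.5 cylinder at (5.5, -4) contributes a regular 16-gon of circumradius 10.5 (area = (16/2)·10.500²·sin(360°/16) = 337.53 mm²); the cylinder at (7.5, 7.5): section is a regular 16-gon, circumradius r=6 (area = (16/2)·6.000²·sin(360°/16) = 110.21 mm²); Taking the union: the regions partially overlap — summed areas 825.74 mm² minus the doubly-counted overlap 186.41 mm² gives 639.33 mm² — area = 639.33 mm²; (whole slice rotated 75° about Z — lengths, areas and connectivity unchanged). At z = 13.44: the cube does not reach this height (z outside [0, 5]); the r=10.5 cylinder at (5.5, -4) contributes a regular 16-gon of circumradius 10.5 (area = (16/2)·10.500²·sin(360°/16) = 337.53 mm²); the cylinder at (7.5, 7.5) is not intersected at this z (z outside [2.5, 12.5]); Combining (union): only the r=10.5 cylinder at (5.5, -4) is present, so the union is just that shape — area = 337.53 mm²; (rotated 75° about Z; rotation is an isometry so areas/perimeters/island counts are preserved). Checking containment: the cross-section at z = 13.44 is a subset of the cross-section at z = 3.52.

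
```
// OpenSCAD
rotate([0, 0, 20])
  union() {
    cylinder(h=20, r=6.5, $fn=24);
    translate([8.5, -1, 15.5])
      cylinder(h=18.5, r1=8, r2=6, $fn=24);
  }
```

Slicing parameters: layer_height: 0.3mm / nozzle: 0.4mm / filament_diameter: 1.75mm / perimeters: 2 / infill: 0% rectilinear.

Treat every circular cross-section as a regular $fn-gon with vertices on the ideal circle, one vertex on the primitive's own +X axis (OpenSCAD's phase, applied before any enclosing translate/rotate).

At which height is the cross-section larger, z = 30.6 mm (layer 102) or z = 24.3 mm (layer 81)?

Layer 102 (z = 30.6): the cylinder does not reach this height (z outside [0, 20]); the cone at (8.5, -1) (r1=8→r2=6) has section circumradius 6.368 here — a regular 24-gon (area = (24/2)·6.368²·sin(360°/24) = 125.93 mm²); Merging all regions: only the cone at (8.5, -1) is present, so the union is just that shape — area = 125.93 mm²; (rotated 20° about Z; rotation is an isometry so areas/perimeters/island counts are preserved). So its area = 125.93 mm². Layer 81 (z = 24.3): the cylinder is absent (z outside [0, 20]); the cone at (8.5, -1) contributes a regular 24-gon of circumradius 7.049 (interpolated between r1=8 and r2=6 at t=0.476) (area = (24/2)·7.049²·sin(360°/24) = 154.31 mm²); Combining (union): only the cone at (8.5, -1) is present, so the union is just that shape — area = 154.31 mm²; (rotated 20° about Z; rotation is an isometry so areas/perimeters/island counts are preserved). So its area = 154.31 mm². Layer 81 is larger (154.31 vs 125.93 mm²).

layer 81 (z = 24.3 mm)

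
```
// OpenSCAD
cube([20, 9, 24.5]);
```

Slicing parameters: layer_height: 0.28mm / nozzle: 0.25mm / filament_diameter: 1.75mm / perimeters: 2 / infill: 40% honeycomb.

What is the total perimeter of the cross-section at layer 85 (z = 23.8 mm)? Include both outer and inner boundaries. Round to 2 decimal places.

At z = 23.8 mm: the cube is present — its section is the full 20×9 rectangle (perimeter 58.00 mm). Overall, the cross-section is a single solid region. Total boundary length (outer) = 58.00 mm.

58.00 mm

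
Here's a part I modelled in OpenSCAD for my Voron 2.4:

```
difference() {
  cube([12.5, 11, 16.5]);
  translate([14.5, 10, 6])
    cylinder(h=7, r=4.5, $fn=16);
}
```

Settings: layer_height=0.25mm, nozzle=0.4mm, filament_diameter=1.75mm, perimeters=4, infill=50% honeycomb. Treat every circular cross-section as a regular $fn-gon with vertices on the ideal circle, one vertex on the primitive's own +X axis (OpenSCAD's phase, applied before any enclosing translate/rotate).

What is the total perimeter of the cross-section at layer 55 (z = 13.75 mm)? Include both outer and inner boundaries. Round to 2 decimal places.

At z = 13.75 mm: the cube is present — its section is the full 12.5×11 rectangle (perimeter 47.00 mm); the cylinder at (14.5, 10) is absent (z outside [6, 13]); Taking the first minus the rest: none of the subtracted shapes is present at this height, so the 12.5×11 cube is unchanged — boundary = 47.00 mm. Overall, the cross-section is a single solid region. Total boundary length (outer) = 47.00 mm.

47.00 mm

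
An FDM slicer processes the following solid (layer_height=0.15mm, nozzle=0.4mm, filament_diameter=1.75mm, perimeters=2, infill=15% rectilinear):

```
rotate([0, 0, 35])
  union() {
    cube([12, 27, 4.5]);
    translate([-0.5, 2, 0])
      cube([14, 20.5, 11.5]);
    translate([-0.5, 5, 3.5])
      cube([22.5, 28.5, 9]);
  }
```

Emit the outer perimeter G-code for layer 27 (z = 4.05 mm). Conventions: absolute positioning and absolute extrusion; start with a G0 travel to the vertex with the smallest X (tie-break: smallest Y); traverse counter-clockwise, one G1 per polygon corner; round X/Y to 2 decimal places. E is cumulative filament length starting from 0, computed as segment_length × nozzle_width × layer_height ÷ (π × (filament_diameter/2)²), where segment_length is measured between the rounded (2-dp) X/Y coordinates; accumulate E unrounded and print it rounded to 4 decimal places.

G0 X-19.62 Y27.15 Z4.05
G1 X-1.56 Y1.35 E0.7856
G1 X-1.15 Y1.64 E0.7981
G1 X0.00 Y0.00 E0.8481
G1 X9.83 Y6.88 E1.1474
G1 X8.68 Y8.52 E1.1974
G1 X9.91 Y9.38 E1.2348
G1 X8.19 Y11.84 E1.3097
G1 X15.15 Y16.71 E1.5216
G1 X-1.19 Y40.06 E2.2325
G1 X-19.62 Y27.15 E2.7938

At z = 4.05 mm: the cube is present — its section is the full 12×27 rectangle; the cube at (-0.5, 2) (footprint 14×20.5) is included at this height; the 22.5×28.5 cube at (-0.5, 5) contributes its full rectangle; Combining (union): the regions partially overlap (shared area 545.00 mm²), so overlapping operands fuse into one piece — 1 connected region; (rotated 35° about Z; rotation is an isometry so areas/perimeters/island counts are preserved). The outline is a single polygon with 10 vertices. Extrusion per mm of travel: 0.4 × 0.15 / (π × 0.875²) = 0.024945. Accumulating E over each segment gives final E = 2.7938.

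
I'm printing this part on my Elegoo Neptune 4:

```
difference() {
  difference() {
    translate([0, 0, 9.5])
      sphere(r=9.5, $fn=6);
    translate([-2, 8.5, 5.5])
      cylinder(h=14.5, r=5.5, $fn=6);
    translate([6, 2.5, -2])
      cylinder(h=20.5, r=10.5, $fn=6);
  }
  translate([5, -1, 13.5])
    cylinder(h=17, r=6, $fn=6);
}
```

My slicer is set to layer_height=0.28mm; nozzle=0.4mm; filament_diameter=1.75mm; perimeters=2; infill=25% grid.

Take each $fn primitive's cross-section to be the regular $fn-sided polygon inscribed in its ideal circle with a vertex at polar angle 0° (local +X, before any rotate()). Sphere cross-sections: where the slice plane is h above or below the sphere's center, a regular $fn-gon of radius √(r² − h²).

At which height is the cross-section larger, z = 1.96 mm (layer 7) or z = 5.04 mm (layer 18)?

layer 18 (z = 5.04 mm)

Layer 7 (z = 1.96): the r=9.5 sphere slices to a regular 6-gon of circumradius 5.779 (√(r²−h²) with h=7.54 from center) (area = (6/2)·5.779²·sin(360°/6) = 86.77 mm²); the cylinder at (-2, 8.5) does not reach this height (z outside [5.5, 20]); the cylinder at (6, 2.5): section is a regular 6-gon, circumradius r=10.5 (area = (6/2)·10.500²·sin(360°/6) = 286.44 mm²); Subtracting the remaining from the first: starting from the r=9.5 sphere (86.77 mm²), the r=10.5 cylinder at (6, 2.5) partially overlaps it — only the 69.94 mm² overlap (of its 286.44 mm²) is removed, clipping the outline — area = 16.84 mm²; the cylinder at (5, -1) is not intersected at this z (z outside [13.5, 30.5]); Taking the first minus the rest: none of the subtracted shapes is present at this height, so that combined region is unchanged — area = 16.84 mm². So its area = 16.84 mm². Layer 18 (z = 5.04): the r=9.5 sphere slices to a regular 6-gon of circumradius 8.388 (√(r²−h²) with h=4.46 from center) (area = (6/2)·8.388²·sin(360°/6) = 182.80 mm²); the cylinder at (-2, 8.5) is not intersected at this z (z outside [5.5, 20]); the cylinder at (6, 2.5): section is a regular 6-gon, circumradius r=10.5 (area = (6/2)·10.500²·sin(360°/6) = 286.44 mm²); Subtracting the remaining from the first: starting from the r=9.5 sphere (182.80 mm²), the r=10.5 cylinder at (6, 2.5) partially overlaps it — only the 120.39 mm² overlap (of its 286.44 mm²) is removed, clipping the outline — area = 62.41 mm²; the cylinder at (5, -1) does not reach this height (z outside [13.5, 30.5]); Taking the first minus the rest: none of the subtracted shapes is present at this height, so the result so far is unchanged — area = 62.41 mm². So its area = 62.41 mm². Layer 18 is larger (62.41 vs 16.84 mm²).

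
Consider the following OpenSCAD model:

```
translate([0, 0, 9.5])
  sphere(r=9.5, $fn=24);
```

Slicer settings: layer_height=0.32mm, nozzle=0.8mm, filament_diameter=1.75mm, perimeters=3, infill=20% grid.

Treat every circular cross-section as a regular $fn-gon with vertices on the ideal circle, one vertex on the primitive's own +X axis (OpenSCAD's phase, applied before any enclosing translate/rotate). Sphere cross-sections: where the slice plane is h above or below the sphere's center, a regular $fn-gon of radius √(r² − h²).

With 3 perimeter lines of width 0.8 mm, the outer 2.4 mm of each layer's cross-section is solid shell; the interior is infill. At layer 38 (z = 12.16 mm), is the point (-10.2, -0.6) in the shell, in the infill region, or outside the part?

outside

At z = 12.16 mm: the sphere: section is a regular 24-gon, circumradius = √(r²−h²) = √(9.5²−2.66²) = 9.120. Overall, the cross-section is a single solid region. The nearest boundary edge runs (-9.12, 0.00)→(-8.81, -2.36); distance from the point to it = 1.15 mm. The point is not inside any of the regions above, so it lies outside the cross-section (1.15 mm from the nearest boundary).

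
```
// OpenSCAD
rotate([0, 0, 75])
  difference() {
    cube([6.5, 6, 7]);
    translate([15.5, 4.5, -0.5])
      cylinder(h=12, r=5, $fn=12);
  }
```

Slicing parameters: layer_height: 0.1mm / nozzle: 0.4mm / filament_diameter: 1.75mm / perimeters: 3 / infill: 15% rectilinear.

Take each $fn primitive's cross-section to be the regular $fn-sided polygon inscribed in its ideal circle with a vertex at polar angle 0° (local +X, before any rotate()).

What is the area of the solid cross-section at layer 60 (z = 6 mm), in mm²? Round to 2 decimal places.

At z = 6 mm: the cube (footprint 6.5×6) is included at this height (area 39.00 mm²); the r=5 cylinder at (15.5, 4.5) gives a regular 12-gon of circumradius 5 (constant along its height) (area = (12/2)·5.000²·sin(360°/12) = 75.00 mm²); Subtracting the remaining from the first: starting from the 6.5×6 cube (39.00 mm²), the r=5 cylinder at (15.5, 4.5) misses the remaining region (no effect) — area = 39.00 mm²; (whole slice rotated 75° about Z — lengths, areas and connectivity unchanged). Overall, the cross-section is a single solid region. Net area = 39.00 mm².

39.00 mm²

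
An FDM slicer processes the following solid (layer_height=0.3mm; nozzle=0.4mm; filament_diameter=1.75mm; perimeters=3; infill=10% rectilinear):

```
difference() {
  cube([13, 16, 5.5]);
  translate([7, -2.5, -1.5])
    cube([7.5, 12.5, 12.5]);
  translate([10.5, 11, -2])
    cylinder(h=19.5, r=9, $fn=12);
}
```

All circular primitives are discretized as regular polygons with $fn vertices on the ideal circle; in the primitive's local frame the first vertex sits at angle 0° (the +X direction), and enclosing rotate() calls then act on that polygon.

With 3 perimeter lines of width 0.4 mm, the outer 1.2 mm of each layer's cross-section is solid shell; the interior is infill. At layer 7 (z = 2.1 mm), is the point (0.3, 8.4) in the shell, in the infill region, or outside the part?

shell

At z = 2.1 mm: the 13×16 cube contributes its full rectangle; the cube at (7, -2.5) (footprint 7.5×12.5) is included at this height; the r=9 cylinder at (10.5, 11) contributes a regular 12-gon of circumradius 9; Subtracting the remaining from the first: starting from the 13×16 cube, the 7.5×12.5 cube at (7, -2.5) partially overlaps it — only the 60.00 mm² overlap (of its 93.75 mm²) is removed, clipping the outline; the r=9 cylinder at (10.5, 11) partially overlaps it — only the 90.95 mm² overlap (of its 243.00 mm²) is removed, clipping the outline — 1 connected region. Overall, the cross-section is a single solid region. The nearest boundary edge runs (0.00, 0.00)→(0.00, 16.00); distance from the point to it = 0.30 mm. The point is inside the cross-section, 0.30 mm from the nearest boundary — within the 1.2 mm shell band (3 × 0.4).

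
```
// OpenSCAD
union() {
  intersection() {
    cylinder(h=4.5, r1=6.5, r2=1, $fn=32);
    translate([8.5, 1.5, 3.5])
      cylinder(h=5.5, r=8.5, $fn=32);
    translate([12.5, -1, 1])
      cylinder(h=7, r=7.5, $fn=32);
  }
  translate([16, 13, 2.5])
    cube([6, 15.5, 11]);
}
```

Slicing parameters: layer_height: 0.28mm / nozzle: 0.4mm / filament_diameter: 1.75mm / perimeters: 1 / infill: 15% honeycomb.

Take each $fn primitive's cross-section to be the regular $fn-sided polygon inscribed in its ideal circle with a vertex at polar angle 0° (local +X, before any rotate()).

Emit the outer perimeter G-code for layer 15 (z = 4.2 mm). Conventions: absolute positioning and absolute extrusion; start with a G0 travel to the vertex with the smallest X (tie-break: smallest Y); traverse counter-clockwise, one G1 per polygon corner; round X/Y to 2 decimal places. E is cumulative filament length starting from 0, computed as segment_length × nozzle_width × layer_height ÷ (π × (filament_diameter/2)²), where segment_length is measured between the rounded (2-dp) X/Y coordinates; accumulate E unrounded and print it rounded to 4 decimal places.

G0 X16.00 Y13.00 Z4.20
G1 X22.00 Y13.00 E0.2794
G1 X22.00 Y28.50 E1.0011
G1 X16.00 Y28.50 E1.2805
G1 X16.00 Y13.00 E2.0023

At z = 4.2 mm: the cone (r1=6.5→r2=1) has section circumradius 1.367 here — a regular 32-gon; the r=8.5 cylinder at (8.5, 1.5) gives a regular 32-gon of circumradius 8.5 (constant along its height); the r=7.5 cylinder at (12.5, -1) contributes a regular 32-gon of circumradius 7.5; Keeping only the common overlap: the r=8.5 cylinder at (8.5, 1.5) partially overlaps the cone; clipping to the common part keeps 2.38 mm²; the r=7.5 cylinder at (12.5, -1) does not overlap the running intersection (empty) — nothing remains; the cube at (16, 13) (footprint 6×15.5) is included at this height; Merging all regions: only the 6×15.5 cube at (16, 13) is present, so the union is just that shape — 1 connected region. The outline is a single polygon with 4 vertices. Extrusion per mm of travel: 0.4 × 0.28 / (π × 0.875²) = 0.046564. Accumulating E over each segment gives final E = 2.0023.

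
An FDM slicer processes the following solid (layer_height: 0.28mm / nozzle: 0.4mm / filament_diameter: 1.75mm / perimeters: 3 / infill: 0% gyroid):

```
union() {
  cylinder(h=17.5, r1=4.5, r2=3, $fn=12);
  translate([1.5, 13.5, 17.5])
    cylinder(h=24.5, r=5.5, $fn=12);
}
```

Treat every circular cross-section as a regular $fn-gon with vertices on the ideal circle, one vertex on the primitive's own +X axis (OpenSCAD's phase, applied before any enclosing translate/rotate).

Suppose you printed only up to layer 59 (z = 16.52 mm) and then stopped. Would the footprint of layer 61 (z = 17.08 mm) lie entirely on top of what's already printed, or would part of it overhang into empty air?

Compare the two slices. At z = 16.52: the cone: at t=0.944 of its height the radius interpolates to r₁+(r₂−r₁)t = 3.084, giving a regular 12-gon of that circumradius (area = (12/2)·3.084²·sin(360°/12) = 28.53 mm²); the cylinder at (1.5, 13.5) does not reach this height (z outside [17.5, 42]); Combining (union): only the cone is present, so the union is just that shape — area = 28.53 mm². At z = 17.08: the cone (r1=4.5→r2=3) has section circumradius 3.036 here — a regular 12-gon (area = (12/2)·3.036²·sin(360°/12) = 27.65 mm²); the cylinder at (1.5, 13.5) is absent (z outside [17.5, 42]); Combining (union): only the cone is present, so the union is just that shape — area = 27.65 mm². Checking containment: the cross-section at z = 17.08 is a subset of the cross-section at z = 16.52.

entirely on top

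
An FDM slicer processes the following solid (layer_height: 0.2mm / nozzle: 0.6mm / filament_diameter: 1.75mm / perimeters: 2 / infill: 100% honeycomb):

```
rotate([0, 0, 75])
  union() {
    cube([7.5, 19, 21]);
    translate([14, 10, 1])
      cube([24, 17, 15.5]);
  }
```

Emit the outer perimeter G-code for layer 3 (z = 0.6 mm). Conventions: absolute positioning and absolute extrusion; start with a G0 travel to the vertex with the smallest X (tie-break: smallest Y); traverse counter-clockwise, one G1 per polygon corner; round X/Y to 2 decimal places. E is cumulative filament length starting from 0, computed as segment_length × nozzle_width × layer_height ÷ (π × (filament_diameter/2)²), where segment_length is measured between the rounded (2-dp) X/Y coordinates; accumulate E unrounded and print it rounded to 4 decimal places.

G0 X-18.35 Y4.92 Z0.60
G1 X0.00 Y0.00 E0.9478
G1 X1.94 Y7.24 E1.3218
G1 X-16.41 Y12.16 E2.2696
G1 X-18.35 Y4.92 E2.6435

At z = 0.6 mm: the cube is present — its section is the full 7.5×19 rectangle; the cube at (14, 10) is not intersected at this z (z outside [1, 16.5]); Combining (union): only the 7.5×19 cube is present, so the union is just that shape — 1 connected region; (whole slice rotated 75° about Z — lengths, areas and connectivity unchanged). The outline is a single polygon with 4 vertices. Extrusion per mm of travel: 0.6 × 0.2 / (π × 0.875²) = 0.049890. Accumulating E over each segment gives final E = 2.6435.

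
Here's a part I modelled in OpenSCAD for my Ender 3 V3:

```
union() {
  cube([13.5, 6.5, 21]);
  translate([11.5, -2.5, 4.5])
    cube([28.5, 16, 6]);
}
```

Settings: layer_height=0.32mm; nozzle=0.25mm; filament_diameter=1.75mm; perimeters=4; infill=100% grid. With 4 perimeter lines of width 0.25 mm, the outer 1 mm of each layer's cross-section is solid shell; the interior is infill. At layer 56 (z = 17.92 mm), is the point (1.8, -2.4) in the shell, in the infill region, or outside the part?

At z = 17.92 mm: the cube is present — its section is the full 13.5×6.5 rectangle; the cube at (11.5, -2.5) is absent (z outside [4.5, 10.5]); Combining (union): only the 13.5×6.5 cube is present, so the union is just that shape — 1 connected region. Overall, the cross-section is a single solid region. The nearest boundary edge runs (0.00, 0.00)→(13.50, 0.00); distance from the point to it = 2.40 mm. The point is not inside any of the regions above, so it lies outside the cross-section (2.40 mm from the nearest boundary).

outside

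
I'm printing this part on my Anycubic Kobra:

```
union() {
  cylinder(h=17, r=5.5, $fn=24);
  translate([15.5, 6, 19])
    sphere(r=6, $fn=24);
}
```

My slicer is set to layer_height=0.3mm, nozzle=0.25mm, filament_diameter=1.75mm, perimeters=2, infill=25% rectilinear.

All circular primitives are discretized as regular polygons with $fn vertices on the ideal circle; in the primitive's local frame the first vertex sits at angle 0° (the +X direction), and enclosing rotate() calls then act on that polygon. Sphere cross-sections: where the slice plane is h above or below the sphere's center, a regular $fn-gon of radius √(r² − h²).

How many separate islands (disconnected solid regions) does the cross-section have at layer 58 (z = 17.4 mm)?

1

At z = 17.4 mm: the cylinder is not intersected at this z (z outside [0, 17]); the r=6 sphere at (15.5, 6) slices to a regular 24-gon of circumradius 5.783 (√(r²−h²) with h=1.6 from center); Taking the union: only the r=6 sphere at (15.5, 6) is present, so the union is just that shape — 1 connected region. Overall, the cross-section is a single solid region. Island count = 1.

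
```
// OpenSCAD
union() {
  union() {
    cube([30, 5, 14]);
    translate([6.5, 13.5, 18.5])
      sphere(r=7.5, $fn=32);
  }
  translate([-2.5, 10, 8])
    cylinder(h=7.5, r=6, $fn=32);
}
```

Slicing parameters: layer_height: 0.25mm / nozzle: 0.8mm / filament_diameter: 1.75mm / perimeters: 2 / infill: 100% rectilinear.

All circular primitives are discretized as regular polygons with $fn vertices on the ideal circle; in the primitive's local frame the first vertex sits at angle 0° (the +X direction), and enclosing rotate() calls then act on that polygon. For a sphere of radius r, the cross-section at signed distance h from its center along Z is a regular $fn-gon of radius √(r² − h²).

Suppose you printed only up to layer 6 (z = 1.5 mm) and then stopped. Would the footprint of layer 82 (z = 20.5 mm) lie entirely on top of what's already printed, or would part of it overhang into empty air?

Compare the two slices. At z = 1.5: the 30×5 cube contributes its full rectangle (area 150.00 mm²); the sphere at (6.5, 13.5) does not reach this height (|z−center|=17.000 > r=7.5); Combining (union): only the 30×5 cube is present, so the union is just that shape — area = 150.00 mm²; the cylinder at (-2.5, 10) is absent (z outside [8, 15.5]); Taking the union: only the result so far is present, so the union is just that shape — area = 150.00 mm². At z = 20.5: the cube is not intersected at this z (z outside [0, 14]); the sphere at (6.5, 13.5): section is a regular 32-gon, circumradius = √(r²−h²) = √(7.5²−2²) = 7.228 (area = (32/2)·7.228²·sin(360°/32) = 163.10 mm²); Taking the union: only the r=7.5 sphere at (6.5, 13.5) is present, so the union is just that shape — area = 163.10 mm²; the cylinder at (-2.5, 10) does not reach this height (z outside [8, 15.5]); Combining (union): only that combined region is present, so the union is just that shape — area = 163.10 mm². Checking containment: at z = 20.5 the cross-section extends beyond the z = 1.5 cross-section by about 163.10 mm².

part overhangs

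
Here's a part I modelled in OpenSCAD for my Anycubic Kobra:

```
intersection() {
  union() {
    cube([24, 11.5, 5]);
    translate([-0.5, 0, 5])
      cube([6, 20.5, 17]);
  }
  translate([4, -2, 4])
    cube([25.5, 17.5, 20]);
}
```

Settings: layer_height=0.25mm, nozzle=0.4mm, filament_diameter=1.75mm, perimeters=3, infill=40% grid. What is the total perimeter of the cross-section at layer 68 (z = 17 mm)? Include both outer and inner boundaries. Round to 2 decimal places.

34.00 mm

At z = 17 mm: the cube is absent (z outside [0, 5]); the cube at (-0.5, 0) (footprint 6×20.5) is included at this height (perimeter 53.00 mm); Taking the union: only the 6×20.5 cube at (-0.5, 0) is present, so the union is just that shape — boundary = 53.00 mm; the cube at (4, -2) is present — its section is the full 25.5×17.5 rectangle (perimeter 86.00 mm); After intersecting: the 25.5×17.5 cube at (4, -2) partially overlaps that combined region; clipping to the common part keeps 23.25 mm² — boundary = 34.00 mm. Overall, the cross-section is a single solid region. Total boundary length (outer) = 34.00 mm.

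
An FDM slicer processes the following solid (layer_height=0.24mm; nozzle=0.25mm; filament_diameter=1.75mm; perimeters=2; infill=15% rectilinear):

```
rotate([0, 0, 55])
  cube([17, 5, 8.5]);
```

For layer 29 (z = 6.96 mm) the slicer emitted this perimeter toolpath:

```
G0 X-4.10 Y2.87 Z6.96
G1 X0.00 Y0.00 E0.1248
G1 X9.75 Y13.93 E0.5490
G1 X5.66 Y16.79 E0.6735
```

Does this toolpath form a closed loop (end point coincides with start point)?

no

Start point (G0): (-4.10, 2.87). End point (last G1): the path does not return to the start — open.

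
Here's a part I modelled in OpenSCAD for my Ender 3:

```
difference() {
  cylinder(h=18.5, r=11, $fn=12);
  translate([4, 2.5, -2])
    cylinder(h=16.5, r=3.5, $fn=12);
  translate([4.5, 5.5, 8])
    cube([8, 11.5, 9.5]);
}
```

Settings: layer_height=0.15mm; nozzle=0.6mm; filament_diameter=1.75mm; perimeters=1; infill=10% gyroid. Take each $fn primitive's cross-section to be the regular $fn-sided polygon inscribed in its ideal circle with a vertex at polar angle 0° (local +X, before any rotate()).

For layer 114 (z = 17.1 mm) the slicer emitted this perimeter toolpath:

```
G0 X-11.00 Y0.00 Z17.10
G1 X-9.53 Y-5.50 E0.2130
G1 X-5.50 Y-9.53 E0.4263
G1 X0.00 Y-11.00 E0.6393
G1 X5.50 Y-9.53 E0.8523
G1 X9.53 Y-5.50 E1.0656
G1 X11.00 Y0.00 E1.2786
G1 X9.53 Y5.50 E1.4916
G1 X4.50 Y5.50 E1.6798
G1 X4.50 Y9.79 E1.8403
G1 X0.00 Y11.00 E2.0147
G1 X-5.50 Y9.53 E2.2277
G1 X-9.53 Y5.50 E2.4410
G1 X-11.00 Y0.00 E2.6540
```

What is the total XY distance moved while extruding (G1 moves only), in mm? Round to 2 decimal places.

70.93 mm

Sum the Euclidean lengths of each G1 segment: total = 70.93 mm.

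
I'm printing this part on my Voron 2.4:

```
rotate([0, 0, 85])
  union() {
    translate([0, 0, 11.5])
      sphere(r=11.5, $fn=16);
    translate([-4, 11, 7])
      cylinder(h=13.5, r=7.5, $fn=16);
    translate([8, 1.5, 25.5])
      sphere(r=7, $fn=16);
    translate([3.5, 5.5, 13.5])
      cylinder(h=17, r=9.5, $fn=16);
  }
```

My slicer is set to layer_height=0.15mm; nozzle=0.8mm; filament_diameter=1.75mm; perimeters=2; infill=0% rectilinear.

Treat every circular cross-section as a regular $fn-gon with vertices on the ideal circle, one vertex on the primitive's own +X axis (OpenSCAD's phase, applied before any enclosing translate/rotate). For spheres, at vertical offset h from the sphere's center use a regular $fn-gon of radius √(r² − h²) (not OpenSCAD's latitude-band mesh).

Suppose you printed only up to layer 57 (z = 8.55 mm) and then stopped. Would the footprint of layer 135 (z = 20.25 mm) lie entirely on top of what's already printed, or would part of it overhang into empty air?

Compare the two slices. At z = 8.55: the r=11.5 sphere slices to a regular 16-gon of circumradius 11.115 (√(r²−h²) with h=2.95 from center) (area = (16/2)·11.115²·sin(360°/16) = 378.24 mm²); the r=7.5 cylinder at (-4, 11) contributes a regular 16-gon of circumradius 7.5 (area = (16/2)·7.500²·sin(360°/16) = 172.21 mm²); the sphere at (8, 1.5) is not intersected at this z (|z−center|=16.950 > r=7); the cylinder at (3.5, 5.5) is absent (z outside [13.5, 30.5]); Taking the union: the regions partially overlap — summed areas 550.44 mm² minus the doubly-counted overlap 63.47 mm² gives 486.97 mm² — area = 486.97 mm²; (whole slice rotated 85° about Z — lengths, areas and connectivity unchanged). At z = 20.25: the r=11.5 sphere contributes a regular 16-gon of circumradius √(11.5²−8.75²) = 7.462 (area = (16/2)·7.462²·sin(360°/16) = 170.49 mm²); the r=7.5 cylinder at (-4, 11) contributes a regular 16-gon of circumradius 7.5 (area = (16/2)·7.500²·sin(360°/16) = 172.21 mm²); the r=7 sphere at (8, 1.5) slices to a regular 16-gon of circumradius 4.630 (√(r²−h²) with h=5.25 from center) (area = (16/2)·4.630²·sin(360°/16) = 65.63 mm²); the r=9.5 cylinder at (3.5, 5.5) gives a regular 16-gon of circumradius 9.5 (constant along its height) (area = (16/2)·9.500²·sin(360°/16) = 276.30 mm²); Combining (union): the regions partially overlap — summed areas 684.62 mm² minus the doubly-counted overlap 243.02 mm² gives 441.60 mm² — area = 441.60 mm²; (whole slice rotated 85° about Z — lengths, areas and connectivity unchanged). Checking containment: at z = 20.25 the cross-section extends beyond the z = 8.55 cross-section by about 65.81 mm².

part overhangs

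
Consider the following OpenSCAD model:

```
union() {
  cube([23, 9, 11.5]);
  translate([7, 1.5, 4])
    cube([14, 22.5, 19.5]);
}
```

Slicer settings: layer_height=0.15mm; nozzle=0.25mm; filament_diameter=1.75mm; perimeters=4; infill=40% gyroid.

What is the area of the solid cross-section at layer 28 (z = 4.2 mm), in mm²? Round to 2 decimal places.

417.00 mm²

At z = 4.2 mm: the cube (footprint 23×9) is included at this height (area 207.00 mm²); the 14×22.5 cube at (7, 1.5) contributes its full rectangle (area 315.00 mm²); Merging all regions: the regions partially overlap — summed areas 522.00 mm² minus the doubly-counted overlap 105.00 mm² gives 417.00 mm² — area = 417.00 mm². Overall, the cross-section is a single solid region. Net area = 417.00 mm².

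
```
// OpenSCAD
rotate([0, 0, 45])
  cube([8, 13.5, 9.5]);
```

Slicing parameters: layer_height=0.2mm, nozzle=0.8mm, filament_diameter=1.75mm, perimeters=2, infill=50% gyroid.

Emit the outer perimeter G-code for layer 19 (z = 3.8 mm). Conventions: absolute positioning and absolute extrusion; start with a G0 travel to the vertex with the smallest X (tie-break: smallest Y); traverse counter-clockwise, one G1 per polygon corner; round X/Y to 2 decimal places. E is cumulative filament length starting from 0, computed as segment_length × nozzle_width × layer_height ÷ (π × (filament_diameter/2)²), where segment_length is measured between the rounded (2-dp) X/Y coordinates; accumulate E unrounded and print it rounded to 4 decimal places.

G0 X-9.55 Y9.55 Z3.80
G1 X0.00 Y0.00 E0.8984
G1 X5.66 Y5.66 E1.4309
G1 X-3.89 Y15.20 E2.3288
G1 X-9.55 Y9.55 E2.8608

At z = 3.8 mm: the 8×13.5 cube contributes its full rectangle; (whole slice rotated 45° about Z — lengths, areas and connectivity unchanged). The outline is a single polygon with 4 vertices. Extrusion per mm of travel: 0.8 × 0.2 / (π × 0.875²) = 0.066520. Accumulating E over each segment gives final E = 2.8608.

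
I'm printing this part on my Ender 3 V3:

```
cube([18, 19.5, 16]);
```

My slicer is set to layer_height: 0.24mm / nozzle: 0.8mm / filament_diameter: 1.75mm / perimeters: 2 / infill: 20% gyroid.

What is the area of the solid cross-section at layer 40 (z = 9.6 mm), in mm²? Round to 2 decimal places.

351.00 mm²

At z = 9.6 mm: the cube is present — its section is the full 18×19.5 rectangle (area 351.00 mm²). Overall, the cross-section is a single solid region. Net area = 351.00 mm².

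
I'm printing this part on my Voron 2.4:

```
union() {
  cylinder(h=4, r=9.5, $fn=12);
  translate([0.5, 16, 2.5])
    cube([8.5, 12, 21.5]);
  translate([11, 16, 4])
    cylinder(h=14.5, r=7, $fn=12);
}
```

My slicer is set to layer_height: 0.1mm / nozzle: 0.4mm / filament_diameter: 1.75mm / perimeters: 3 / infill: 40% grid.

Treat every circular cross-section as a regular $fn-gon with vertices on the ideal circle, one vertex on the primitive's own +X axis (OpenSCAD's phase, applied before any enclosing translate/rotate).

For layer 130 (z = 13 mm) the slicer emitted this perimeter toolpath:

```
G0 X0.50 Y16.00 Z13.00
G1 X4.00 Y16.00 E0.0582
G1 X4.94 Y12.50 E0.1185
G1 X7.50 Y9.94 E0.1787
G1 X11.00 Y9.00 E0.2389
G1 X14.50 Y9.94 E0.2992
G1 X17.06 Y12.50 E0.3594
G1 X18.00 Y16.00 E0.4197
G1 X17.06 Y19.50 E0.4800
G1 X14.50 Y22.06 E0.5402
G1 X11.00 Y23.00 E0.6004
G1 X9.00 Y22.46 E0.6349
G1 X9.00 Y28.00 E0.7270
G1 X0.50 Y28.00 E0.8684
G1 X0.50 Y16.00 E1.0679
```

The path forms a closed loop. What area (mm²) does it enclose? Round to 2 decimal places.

Apply the shoelace formula to the sequence of (X, Y) vertices; enclosed area = 225.67 mm².

225.67 mm²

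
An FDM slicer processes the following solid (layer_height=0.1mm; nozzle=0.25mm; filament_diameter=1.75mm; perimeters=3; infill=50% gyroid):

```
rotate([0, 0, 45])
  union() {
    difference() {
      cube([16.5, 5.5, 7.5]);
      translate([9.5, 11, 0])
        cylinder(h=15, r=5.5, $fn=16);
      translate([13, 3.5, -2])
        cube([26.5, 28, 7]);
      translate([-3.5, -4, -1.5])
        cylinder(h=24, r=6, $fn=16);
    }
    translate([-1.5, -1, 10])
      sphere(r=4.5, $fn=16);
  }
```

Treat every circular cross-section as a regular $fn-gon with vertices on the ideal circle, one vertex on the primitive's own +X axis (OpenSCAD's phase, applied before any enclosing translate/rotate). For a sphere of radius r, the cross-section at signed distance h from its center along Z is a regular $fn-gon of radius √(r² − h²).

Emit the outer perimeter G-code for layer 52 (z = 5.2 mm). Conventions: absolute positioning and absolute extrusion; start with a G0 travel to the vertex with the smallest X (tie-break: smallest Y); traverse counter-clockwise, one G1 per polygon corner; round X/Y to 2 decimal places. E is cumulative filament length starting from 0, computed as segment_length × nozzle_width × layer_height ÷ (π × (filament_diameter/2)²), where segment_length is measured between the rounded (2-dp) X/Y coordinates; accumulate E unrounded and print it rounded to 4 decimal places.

G0 X-3.89 Y3.89 Z5.20
G1 X-0.52 Y0.52 E0.0495
G1 X0.35 Y0.70 E0.0588
G1 X0.64 Y0.64 E0.0618
G1 X11.67 Y11.67 E0.2240
G1 X7.78 Y15.56 E0.2812
G1 X-3.89 Y3.89 E0.4527

At z = 5.2 mm: the cube is present — its section is the full 16.5×5.5 rectangle; the cylinder at (9.5, 11): section is a regular 16-gon, circumradius r=5.5; the cube at (13, 3.5) is not intersected at this z (z outside [-2, 5]); the r=6 cylinder at (-3.5, -4) contributes a regular 16-gon of circumradius 6; Subtracting the remaining from the first: starting from the 16.5×5.5 cube, the r=5.5 cylinder at (9.5, 11) misses the remaining region (no effect); the r=6 cylinder at (-3.5, -4) partially overlaps it — only the 0.38 mm² overlap (of its 110.21 mm²) is removed, clipping the outline — 1 connected region; the sphere at (-1.5, -1) does not reach this height (|z−center|=4.800 > r=4.5); Merging all regions: only that combined region is present, so the union is just that shape — 1 connected region; (whole slice rotated 45° about Z — lengths, areas and connectivity unchanged). The outline is a single polygon with 6 vertices. Extrusion per mm of travel: 0.25 × 0.1 / (π × 0.875²) = 0.010394. Accumulating E over each segment gives final E = 0.4527.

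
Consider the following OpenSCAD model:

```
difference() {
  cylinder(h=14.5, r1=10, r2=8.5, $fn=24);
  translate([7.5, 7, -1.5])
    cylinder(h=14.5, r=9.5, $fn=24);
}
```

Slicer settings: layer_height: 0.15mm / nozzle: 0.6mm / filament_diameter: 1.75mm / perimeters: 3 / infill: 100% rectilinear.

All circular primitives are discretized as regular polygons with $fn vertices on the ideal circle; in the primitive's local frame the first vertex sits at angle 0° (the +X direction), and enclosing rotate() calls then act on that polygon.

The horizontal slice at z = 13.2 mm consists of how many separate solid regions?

1

At z = 13.2 mm: the cone: at t=0.910 of its height the radius interpolates to r₁+(r₂−r₁)t = 8.634, giving a regular 24-gon of that circumradius; the cylinder at (7.5, 7) does not reach this height (z outside [-1.5, 13]); Subtracting the remaining from the first: none of the subtracted shapes is present at this height, so the cone is unchanged — 1 connected region. The result has 1 disconnected region.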